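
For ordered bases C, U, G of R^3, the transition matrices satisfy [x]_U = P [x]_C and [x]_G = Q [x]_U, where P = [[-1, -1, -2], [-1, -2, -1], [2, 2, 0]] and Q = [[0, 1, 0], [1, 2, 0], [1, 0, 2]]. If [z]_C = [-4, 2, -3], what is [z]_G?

Apply P to get U-coordinates [8, 3, -4], then Q to get G-coordinates.
The result is [z]_G = [3, 14, 0].

[3, 14, 0]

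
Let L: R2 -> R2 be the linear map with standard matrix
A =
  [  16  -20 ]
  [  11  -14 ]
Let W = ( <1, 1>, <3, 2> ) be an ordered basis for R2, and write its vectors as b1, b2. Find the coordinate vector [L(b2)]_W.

<-1, 3>

Compute L(b2) = A b2 = <8, 5> in standard coordinates.
Then write this in W-coordinates: solve for y in y_1 b1 + y_2 b2 = <8, 5>.
This gives y = <-1, 3>, which is column 2 of [L]_W.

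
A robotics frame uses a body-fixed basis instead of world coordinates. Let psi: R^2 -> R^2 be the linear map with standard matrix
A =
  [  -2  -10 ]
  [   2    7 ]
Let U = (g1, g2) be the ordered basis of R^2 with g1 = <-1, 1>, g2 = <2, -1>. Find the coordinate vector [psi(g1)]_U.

<2, -3>

Column 1 of [psi]_U is the U-coordinate vector of psi(g1).
In standard coordinates psi(g1) = A g1 = <-8, 5>.
Converting to U: <-8, 5> = 2g1 - 3g2, so the coordinate vector is <2, -3>.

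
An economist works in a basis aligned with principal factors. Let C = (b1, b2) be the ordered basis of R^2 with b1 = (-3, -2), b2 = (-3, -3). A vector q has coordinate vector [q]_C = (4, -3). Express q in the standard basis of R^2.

The coordinates say q = 4b1 - 3b2; adding the scaled basis vectors gives (-3, 1).

(-3, 1)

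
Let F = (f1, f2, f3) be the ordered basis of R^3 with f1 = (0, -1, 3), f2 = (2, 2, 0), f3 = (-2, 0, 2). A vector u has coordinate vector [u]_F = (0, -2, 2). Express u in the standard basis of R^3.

u = M [u]_F, where M has columns f1, ..., f3.
Carrying out the matrix-vector product, u = (-8, -4, 4).

(-8, -4, 4)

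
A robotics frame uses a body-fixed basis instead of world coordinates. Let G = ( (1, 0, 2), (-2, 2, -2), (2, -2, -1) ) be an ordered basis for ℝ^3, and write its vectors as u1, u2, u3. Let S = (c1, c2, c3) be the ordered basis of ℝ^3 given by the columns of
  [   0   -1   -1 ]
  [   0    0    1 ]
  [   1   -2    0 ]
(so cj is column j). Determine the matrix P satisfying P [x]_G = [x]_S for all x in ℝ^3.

Take x = uj: its G-coordinates are the j-th standard unit vector, so P e_j — column j of P — equals [uj]_S.
u1 = 0·c1 - c2 + 0·c3, giving column 1 = (0, -1, 0); repeating for each j gives P = [[0, -2, -1], [-1, 0, 0], [0, 2, -2]].

[[0, -2, -1], [-1, 0, 0], [0, 2, -2]]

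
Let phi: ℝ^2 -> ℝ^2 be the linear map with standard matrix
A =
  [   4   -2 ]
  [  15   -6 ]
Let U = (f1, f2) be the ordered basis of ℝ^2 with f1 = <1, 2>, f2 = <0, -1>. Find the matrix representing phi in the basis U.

The j-th column of [phi]_U is [phi(fj)]_U.
phi(f1) = A f1 = <0, 3> = 0·f1 - 3f2, so column 1 is <0, -3>.
Repeating for f2 and assembling the columns gives [[0, 2], [-3, -2]].

[[0, 2], [-3, -2]]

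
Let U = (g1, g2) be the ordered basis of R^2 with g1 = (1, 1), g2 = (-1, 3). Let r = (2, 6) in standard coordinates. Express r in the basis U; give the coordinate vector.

(3, 1)

We seek scalars with c_1 g1 + c_2 g2 = r; equivalently solve M c = r where the columns of M are g1, g2.
System: c_1 - c_2 = 2, c_1 + 3c_2 = 6; solving gives c_1 = 3, c_2 = 1.
Check: 3g1 + g2 = (2, 6).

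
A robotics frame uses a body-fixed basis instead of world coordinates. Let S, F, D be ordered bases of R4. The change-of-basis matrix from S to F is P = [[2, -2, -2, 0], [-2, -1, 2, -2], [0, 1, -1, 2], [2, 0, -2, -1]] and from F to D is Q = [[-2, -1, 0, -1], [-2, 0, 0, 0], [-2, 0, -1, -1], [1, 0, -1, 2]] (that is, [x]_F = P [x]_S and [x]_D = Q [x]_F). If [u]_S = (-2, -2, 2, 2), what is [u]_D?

(12, 8, 18, -24)

Apply P to get F-coordinates (-4, 6, 0, -10), then Q to get D-coordinates.
The result is [u]_D = (12, 8, 18, -24).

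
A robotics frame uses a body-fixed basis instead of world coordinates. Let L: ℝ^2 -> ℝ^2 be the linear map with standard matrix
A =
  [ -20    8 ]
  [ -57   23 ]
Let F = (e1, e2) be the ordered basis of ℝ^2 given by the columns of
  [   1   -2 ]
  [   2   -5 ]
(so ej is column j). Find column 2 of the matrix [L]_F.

Compute L(e2) = A e2 = (0, -1) in standard coordinates.
Then write this in F-coordinates: solve for y in y_1 e1 + y_2 e2 = (0, -1).
This gives y = (2, 1), which is column 2 of [L]_F.

(2, 1)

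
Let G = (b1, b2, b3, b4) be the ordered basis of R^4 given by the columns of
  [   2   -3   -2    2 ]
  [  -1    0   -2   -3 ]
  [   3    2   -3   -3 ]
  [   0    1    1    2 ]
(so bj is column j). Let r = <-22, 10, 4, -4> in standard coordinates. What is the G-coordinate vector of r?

We seek scalars with c_1 b1 + ... + c_4 b4 = r; equivalently solve M c = r where the columns of M are b1, ..., b4.
Row-reducing the augmented matrix [M | r] gives c = (-2, 2, 2, -4).
Check: -2b1 + 2b2 + 2b3 - 4b4 = <-22, 10, 4, -4>.

<-2, 2, 2, -4>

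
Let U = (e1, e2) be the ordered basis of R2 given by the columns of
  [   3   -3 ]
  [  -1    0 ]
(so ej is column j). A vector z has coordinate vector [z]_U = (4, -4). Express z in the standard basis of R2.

(24, -4)

By definition z = 4e1 - 4e2.
Summing componentwise gives (24, -4).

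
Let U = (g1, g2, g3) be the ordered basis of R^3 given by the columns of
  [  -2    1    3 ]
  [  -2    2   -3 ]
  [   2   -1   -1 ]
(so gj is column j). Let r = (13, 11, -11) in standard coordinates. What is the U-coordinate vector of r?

[r]_U is the unique c with M c = r, where M has columns g1, ..., g3.
Row-reducing the augmented matrix [M | r] gives c = (-3, 4, 1).
Check: -3g1 + 4g2 + g3 = (13, 11, -11).

(-3, 4, 1)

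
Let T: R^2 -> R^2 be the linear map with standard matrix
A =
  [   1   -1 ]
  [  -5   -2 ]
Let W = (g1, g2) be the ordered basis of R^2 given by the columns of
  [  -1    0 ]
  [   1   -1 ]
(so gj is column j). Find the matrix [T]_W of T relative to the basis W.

With P the matrix whose columns are g1, g2, [T]_W = P^(-1) A P.
Column by column: T(g1) = A g1 = <-2, 3>; its W-coordinates <2, -1> give column 1.
Continuing for each basis vector yields [T]_W = [[2, -1], [-1, -3]].

[[2, -1], [-1, -3]]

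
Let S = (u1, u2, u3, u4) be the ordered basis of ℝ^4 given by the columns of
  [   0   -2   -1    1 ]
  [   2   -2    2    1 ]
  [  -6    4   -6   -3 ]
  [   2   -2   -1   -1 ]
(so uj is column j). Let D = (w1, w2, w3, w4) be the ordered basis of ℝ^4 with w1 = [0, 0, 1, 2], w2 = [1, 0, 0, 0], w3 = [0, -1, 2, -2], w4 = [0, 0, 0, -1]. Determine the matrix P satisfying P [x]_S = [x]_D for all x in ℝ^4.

Take x = uj: its S-coordinates are the j-th standard unit vector, so P e_j — column j of P — equals [uj]_D.
u1 = -2w1 + 0·w2 - 2w3 - 2w4, giving column 1 = [-2, 0, -2, -2]; repeating for each j gives P = [[-2, 0, -2, -1], [0, -2, -1, 1], [-2, 2, -2, -1], [-2, -2, 1, 1]].

[[-2, 0, -2, -1], [0, -2, -1, 1], [-2, 2, -2, -1], [-2, -2, 1, 1]]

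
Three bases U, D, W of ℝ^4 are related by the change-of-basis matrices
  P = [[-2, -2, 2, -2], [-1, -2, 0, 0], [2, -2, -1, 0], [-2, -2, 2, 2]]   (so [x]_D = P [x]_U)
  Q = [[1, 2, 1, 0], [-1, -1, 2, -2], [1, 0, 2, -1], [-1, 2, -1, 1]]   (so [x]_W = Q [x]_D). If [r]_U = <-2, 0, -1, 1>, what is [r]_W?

Apply P to get D-coordinates <0, 2, -3, 4>, then Q to get W-coordinates.
The result is [r]_W = <1, -16, -10, 11>.

<1, -16, -10, 11>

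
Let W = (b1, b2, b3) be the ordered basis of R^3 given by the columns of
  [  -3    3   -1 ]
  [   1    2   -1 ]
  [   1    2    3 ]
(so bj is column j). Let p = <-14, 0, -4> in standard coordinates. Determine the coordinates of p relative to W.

<3, -2, -1>

We seek scalars with c_1 b1 + ... + c_3 b3 = p; equivalently solve M c = p where the columns of M are b1, ..., b3.
Gaussian elimination on [M | p] yields c = (3, -2, -1).
Check: 3b1 - 2b2 - b3 = <-14, 0, -4>.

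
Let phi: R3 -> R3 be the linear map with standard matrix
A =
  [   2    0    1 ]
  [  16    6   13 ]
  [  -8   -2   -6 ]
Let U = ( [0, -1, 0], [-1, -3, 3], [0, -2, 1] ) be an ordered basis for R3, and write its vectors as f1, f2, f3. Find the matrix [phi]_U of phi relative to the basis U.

With P the matrix whose columns are f1, ..., f3, [phi]_U = P^(-1) A P.
Column by column: phi(f1) = A f1 = [0, -6, 2]; its U-coordinates [2, 0, 2] give column 1.
Continuing for each basis vector yields [phi]_U = [[2, 0, 0], [0, -1, -1], [2, -1, 1]].

[[2, 0, 0], [0, -1, -1], [2, -1, 1]]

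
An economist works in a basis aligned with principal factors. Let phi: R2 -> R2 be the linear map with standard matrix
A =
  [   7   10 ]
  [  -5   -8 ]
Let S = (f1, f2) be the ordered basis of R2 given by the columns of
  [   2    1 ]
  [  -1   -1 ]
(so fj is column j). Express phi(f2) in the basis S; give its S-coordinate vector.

(0, -3)

Column 2 of [phi]_S is the S-coordinate vector of phi(f2).
In standard coordinates phi(f2) = A f2 = (-3, 3).
Converting to S: (-3, 3) = 0·f1 - 3f2, so the coordinate vector is (0, -3).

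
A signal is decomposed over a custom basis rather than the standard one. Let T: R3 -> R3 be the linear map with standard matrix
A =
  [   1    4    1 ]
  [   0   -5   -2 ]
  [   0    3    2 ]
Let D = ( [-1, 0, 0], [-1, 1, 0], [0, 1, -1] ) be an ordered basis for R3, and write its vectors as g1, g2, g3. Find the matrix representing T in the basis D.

[[1, -1, -1], [0, -2, -2], [0, -3, -1]]

The j-th column of [T]_D is [T(gj)]_D.
T(g1) = A g1 = [-1, 0, 0] = g1 + 0·g2 + 0·g3, so column 1 is [1, 0, 0].
Repeating for g2, g3 and assembling the columns gives [[1, -1, -1], [0, -2, -2], [0, -3, -1]].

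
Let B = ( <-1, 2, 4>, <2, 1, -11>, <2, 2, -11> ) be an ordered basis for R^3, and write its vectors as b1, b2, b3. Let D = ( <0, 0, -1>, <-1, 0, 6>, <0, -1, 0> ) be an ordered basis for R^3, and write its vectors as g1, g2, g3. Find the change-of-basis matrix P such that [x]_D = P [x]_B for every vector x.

[[2, -1, -1], [1, -2, -2], [-2, -1, -2]]

Let M have columns bj and N have columns gj. Then for every x, N [x]_D = x = M [x]_B, so P = N^(-1) M.
Since det N = -1, N^(-1) has integer entries; multiplying gives P = [[2, -1, -1], [1, -2, -2], [-2, -1, -2]].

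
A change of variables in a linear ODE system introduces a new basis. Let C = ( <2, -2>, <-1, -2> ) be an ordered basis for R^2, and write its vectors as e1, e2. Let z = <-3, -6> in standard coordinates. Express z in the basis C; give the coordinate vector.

Write z = c_1 e1 + c_2 e2 and solve for the c_i.
System: 2c_1 - c_2 = -3, -2c_1 - 2c_2 = -6; solving gives c_1 = 0, c_2 = 3.
Check: 0·e1 + 3e2 = <-3, -6>.

<0, 3>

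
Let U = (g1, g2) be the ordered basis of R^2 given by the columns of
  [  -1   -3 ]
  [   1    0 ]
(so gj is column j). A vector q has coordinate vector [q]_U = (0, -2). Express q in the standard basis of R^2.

(6, 0)

The coordinates say q = 0·g1 - 2g2; adding the scaled basis vectors gives (6, 0).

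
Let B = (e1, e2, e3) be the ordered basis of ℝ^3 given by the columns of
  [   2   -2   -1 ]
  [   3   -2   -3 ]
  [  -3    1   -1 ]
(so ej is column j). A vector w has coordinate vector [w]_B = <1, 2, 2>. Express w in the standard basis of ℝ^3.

By definition w = e1 + 2e2 + 2e3.
Summing componentwise gives <-4, -7, -3>.

<-4, -7, -3>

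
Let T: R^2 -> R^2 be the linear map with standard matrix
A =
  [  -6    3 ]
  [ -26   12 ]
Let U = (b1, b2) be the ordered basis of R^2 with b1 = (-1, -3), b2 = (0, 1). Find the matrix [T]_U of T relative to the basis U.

The j-th column of [T]_U is [T(bj)]_U.
T(b1) = A b1 = (-3, -10) = 3b1 - b2, so column 1 is (3, -1).
Repeating for b2 and assembling the columns gives [[3, -3], [-1, 3]].

[[3, -3], [-1, 3]]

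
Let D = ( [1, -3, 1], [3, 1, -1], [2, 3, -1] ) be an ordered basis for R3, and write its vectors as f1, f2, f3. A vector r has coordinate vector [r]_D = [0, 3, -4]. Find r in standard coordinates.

[1, -9, 1]

r = M [r]_D, where M has columns f1, ..., f3.
Carrying out the matrix-vector product, r = [1, -9, 1].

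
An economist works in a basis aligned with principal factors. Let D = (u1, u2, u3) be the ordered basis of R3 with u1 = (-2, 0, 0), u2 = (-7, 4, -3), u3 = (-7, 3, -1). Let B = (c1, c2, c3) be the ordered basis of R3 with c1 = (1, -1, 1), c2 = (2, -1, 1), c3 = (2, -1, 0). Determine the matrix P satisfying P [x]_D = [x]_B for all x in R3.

Take x = uj: its D-coordinates are the j-th standard unit vector, so P e_j — column j of P — equals [uj]_B.
u1 = 2c1 - 2c2 + 0·c3, giving column 1 = (2, -2, 0); repeating for each j gives P = [[2, -1, 1], [-2, -2, -2], [0, -1, -2]].

[[2, -1, 1], [-2, -2, -2], [0, -1, -2]]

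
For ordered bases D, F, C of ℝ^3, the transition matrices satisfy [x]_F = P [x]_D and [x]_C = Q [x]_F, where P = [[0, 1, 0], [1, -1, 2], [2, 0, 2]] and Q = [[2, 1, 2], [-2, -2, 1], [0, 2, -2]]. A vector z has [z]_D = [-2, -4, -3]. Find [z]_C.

Composing the changes, [z]_C = Q P [z]_D.
Q P = [[5, 1, 6], [0, 0, -2], [-2, -2, 0]]; applying this to [-2, -4, -3] gives [-32, 6, 12].

[-32, 6, 12]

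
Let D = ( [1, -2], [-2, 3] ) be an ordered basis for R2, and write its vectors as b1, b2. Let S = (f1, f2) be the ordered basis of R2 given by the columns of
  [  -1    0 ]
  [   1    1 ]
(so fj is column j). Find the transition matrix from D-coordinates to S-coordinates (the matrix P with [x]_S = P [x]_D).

[[-1, 2], [-1, 1]]

Let M have columns bj and N have columns fj. Then for every x, N [x]_S = x = M [x]_D, so P = N^(-1) M.
Since det N = -1, N^(-1) has integer entries; multiplying gives P = [[-1, 2], [-1, 1]].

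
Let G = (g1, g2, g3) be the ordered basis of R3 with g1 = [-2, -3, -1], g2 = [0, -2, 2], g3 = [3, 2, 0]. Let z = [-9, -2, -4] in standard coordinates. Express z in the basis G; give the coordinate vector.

We seek scalars with c_1 g1 + ... + c_3 g3 = z; equivalently solve M c = z where the columns of M are g1, ..., g3.
Row-reducing the augmented matrix [M | z] gives c = (0, -2, -3).
Check: 0·g1 - 2g2 - 3g3 = [-9, -2, -4].

[0, -2, -3]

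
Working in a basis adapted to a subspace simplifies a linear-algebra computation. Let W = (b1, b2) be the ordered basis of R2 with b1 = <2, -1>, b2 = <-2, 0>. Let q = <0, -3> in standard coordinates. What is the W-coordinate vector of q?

We seek scalars with c_1 b1 + c_2 b2 = q; equivalently solve M c = q where the columns of M are b1, b2.
System: 2c_1 - 2c_2 = 0, -c_1 + 0c_2 = -3; solving gives c_1 = 3, c_2 = 3.
Check: 3b1 + 3b2 = <0, -3>.

<3, 3>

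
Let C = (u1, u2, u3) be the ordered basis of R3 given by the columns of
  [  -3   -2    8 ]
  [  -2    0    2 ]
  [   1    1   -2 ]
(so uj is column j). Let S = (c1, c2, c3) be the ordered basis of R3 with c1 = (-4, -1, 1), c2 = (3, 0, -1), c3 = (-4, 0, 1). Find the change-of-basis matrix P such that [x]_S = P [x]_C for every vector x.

[[2, 0, -2], [-1, -2, 0], [-2, -1, 0]]

Let M have columns uj and N have columns cj. Then for every x, N [x]_S = x = M [x]_C, so P = N^(-1) M.
Since det N = -1, N^(-1) has integer entries; multiplying gives P = [[2, 0, -2], [-1, -2, 0], [-2, -1, 0]].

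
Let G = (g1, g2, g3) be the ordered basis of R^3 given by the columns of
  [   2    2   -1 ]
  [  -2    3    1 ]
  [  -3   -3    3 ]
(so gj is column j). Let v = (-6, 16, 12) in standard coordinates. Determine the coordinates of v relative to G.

[v]_G is the unique c with M c = v, where M has columns g1, ..., g3.
Gaussian elimination on [M | v] yields c = (-4, 2, 2).
Check: -4g1 + 2g2 + 2g3 = (-6, 16, 12).

(-4, 2, 2)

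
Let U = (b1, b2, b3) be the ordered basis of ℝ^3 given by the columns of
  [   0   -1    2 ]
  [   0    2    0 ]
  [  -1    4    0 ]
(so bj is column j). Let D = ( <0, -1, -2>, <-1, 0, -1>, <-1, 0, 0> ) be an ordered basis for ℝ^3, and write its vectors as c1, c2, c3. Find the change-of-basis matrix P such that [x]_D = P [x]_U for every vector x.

Column j of P is [bj]_D, since P maps U-coordinates to D-coordinates.
Expressing b1 in D: b1 = 0·c1 + c2 - c3, so column 1 of P is <0, 1, -1>.
Doing the same for each bj gives P = [[0, -2, 0], [1, 0, 0], [-1, 1, -2]].

[[0, -2, 0], [1, 0, 0], [-1, 1, -2]]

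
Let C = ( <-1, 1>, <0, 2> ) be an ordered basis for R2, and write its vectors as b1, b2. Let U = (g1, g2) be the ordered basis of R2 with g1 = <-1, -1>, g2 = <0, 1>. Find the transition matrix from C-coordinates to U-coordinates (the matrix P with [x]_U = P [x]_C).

[[1, 0], [2, 2]]

Let M have columns bj and N have columns gj. Then for every x, N [x]_U = x = M [x]_C, so P = N^(-1) M.
Since det N = -1, N^(-1) has integer entries; multiplying gives P = [[1, 0], [2, 2]].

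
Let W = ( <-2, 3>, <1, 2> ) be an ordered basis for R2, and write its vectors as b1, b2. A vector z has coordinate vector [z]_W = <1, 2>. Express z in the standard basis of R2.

z = M [z]_W, where M has columns b1, b2.
Carrying out the matrix-vector product, z = <0, 7>.

<0, 7>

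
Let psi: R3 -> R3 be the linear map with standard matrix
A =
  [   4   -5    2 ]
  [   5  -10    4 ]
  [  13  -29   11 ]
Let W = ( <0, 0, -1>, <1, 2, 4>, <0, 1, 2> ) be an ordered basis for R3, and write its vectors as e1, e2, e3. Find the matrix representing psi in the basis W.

With P the matrix whose columns are e1, ..., e3, [psi]_W = P^(-1) A P.
Column by column: psi(e1) = A e1 = <-2, -4, -11>; its W-coordinates <3, -2, 0> give column 1.
Continuing for each basis vector yields [psi]_W = [[3, 3, 3], [-2, 2, -1], [0, -3, 0]].

[[3, 3, 3], [-2, 2, -1], [0, -3, 0]]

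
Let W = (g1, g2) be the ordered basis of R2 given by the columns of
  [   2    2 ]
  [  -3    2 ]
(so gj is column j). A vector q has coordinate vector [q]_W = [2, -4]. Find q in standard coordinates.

The coordinates say q = 2g1 - 4g2; adding the scaled basis vectors gives [-4, -14].

[-4, -14]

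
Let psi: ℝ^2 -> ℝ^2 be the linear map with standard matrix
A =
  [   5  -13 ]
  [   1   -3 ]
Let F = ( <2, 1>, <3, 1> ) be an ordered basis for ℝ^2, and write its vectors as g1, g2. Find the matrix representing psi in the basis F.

[[0, -2], [-1, 2]]

The j-th column of [psi]_F is [psi(gj)]_F.
psi(g1) = A g1 = <-3, -1> = 0·g1 - g2, so column 1 is <0, -1>.
Repeating for g2 and assembling the columns gives [[0, -2], [-1, 2]].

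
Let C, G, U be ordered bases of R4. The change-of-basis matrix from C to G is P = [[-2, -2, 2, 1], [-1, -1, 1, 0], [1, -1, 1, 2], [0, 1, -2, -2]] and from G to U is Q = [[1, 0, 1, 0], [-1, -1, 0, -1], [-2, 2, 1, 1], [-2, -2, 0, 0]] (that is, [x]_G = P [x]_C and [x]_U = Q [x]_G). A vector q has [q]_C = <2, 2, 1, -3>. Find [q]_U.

First [q]_G = P [q]_C = <-9, -3, -5, 6>.
Then [q]_U = Q [q]_G = <-14, 6, 13, 24>.

<-14, 6, 13, 24>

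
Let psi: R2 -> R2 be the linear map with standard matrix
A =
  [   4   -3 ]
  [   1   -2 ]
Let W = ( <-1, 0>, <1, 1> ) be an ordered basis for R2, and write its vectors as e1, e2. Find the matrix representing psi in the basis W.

The j-th column of [psi]_W is [psi(ej)]_W.
psi(e1) = A e1 = <-4, -1> = 3e1 - e2, so column 1 is <3, -1>.
Repeating for e2 and assembling the columns gives [[3, -2], [-1, -1]].

[[3, -2], [-1, -1]]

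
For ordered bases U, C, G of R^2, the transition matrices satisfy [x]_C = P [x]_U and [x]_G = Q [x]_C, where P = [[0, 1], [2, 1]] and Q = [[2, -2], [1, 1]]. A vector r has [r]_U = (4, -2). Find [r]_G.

(-16, 4)

Apply P to get C-coordinates (-2, 6), then Q to get G-coordinates.
The result is [r]_G = (-16, 4).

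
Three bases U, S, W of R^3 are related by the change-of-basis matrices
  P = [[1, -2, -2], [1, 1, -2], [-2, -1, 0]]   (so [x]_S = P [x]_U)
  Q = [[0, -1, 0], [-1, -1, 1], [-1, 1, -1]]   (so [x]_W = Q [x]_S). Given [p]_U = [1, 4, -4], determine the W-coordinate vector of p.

[-13, -20, 18]

Apply P to get S-coordinates [1, 13, -6], then Q to get W-coordinates.
The result is [p]_W = [-13, -20, 18].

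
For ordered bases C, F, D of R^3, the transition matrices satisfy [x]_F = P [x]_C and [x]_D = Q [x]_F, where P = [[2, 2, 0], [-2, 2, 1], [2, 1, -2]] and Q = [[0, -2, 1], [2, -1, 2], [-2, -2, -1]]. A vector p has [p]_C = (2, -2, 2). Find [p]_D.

(10, 2, 14)

First [p]_F = P [p]_C = (0, -6, -2).
Then [p]_D = Q [p]_F = (10, 2, 14).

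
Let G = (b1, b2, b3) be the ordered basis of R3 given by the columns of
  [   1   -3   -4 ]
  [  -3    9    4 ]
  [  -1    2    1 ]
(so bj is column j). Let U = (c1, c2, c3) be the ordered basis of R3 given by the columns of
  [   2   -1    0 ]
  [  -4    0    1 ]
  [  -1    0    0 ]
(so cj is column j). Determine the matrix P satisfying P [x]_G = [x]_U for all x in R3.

Let M have columns bj and N have columns cj. Then for every x, N [x]_U = x = M [x]_G, so P = N^(-1) M.
Since det N = 1, N^(-1) has integer entries; multiplying gives P = [[1, -2, -1], [1, -1, 2], [1, 1, 0]].

[[1, -2, -1], [1, -1, 2], [1, 1, 0]]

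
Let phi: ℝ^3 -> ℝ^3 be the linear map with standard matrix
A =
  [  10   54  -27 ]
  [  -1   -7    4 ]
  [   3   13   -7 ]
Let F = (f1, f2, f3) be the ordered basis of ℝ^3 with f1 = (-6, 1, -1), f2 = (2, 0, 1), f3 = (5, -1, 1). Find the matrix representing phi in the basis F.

[[-2, -1, 3], [-3, 1, 1], [3, -3, -3]]

The j-th column of [phi]_F is [phi(fj)]_F.
phi(f1) = A f1 = (21, -5, 2) = -2f1 - 3f2 + 3f3, so column 1 is (-2, -3, 3).
Repeating for f2, f3 and assembling the columns gives [[-2, -1, 3], [-3, 1, 1], [3, -3, -3]].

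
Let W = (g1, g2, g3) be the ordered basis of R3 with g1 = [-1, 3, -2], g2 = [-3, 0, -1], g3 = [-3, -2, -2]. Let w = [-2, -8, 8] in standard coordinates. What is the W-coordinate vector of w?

We seek scalars with c_1 g1 + ... + c_3 g3 = w; equivalently solve M c = w where the columns of M are g1, ..., g3.
Row-reducing the augmented matrix [M | w] gives c = (-4, 4, -2).
Check: -4g1 + 4g2 - 2g3 = [-2, -8, 8].

[-4, 4, -2]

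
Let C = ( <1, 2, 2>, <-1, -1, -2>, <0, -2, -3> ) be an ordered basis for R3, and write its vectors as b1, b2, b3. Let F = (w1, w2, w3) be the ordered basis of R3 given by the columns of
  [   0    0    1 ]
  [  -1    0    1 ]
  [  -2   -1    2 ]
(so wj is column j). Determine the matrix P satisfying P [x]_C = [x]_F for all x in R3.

[[-1, 0, 2], [2, 0, -1], [1, -1, 0]]

Column j of P is [bj]_F, since P maps C-coordinates to F-coordinates.
Expressing b1 in F: b1 = -w1 + 2w2 + w3, so column 1 of P is <-1, 2, 1>.
Doing the same for each bj gives P = [[-1, 0, 2], [2, 0, -1], [1, -1, 0]].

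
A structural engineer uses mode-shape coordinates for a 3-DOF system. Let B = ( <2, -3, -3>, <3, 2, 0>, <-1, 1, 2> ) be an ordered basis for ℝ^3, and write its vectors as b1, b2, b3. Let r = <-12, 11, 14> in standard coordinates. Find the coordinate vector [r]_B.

We seek scalars with c_1 b1 + ... + c_3 b3 = r; equivalently solve M c = r where the columns of M are b1, ..., b3.
Gaussian elimination on [M | r] yields c = (-4, -1, 1).
Check: -4b1 - b2 + b3 = <-12, 11, 14>.

<-4, -1, 1>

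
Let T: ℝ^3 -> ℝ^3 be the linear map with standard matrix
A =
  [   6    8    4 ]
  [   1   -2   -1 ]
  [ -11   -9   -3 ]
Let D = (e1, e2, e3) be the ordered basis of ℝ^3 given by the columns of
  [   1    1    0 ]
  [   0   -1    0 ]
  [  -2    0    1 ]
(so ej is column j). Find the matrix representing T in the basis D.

[[1, 1, 3], [-3, -3, 1], [-3, 0, 3]]

Let P have columns e1, ..., e3. Then [T]_D = P^(-1) A P.
Here det P = -1, so P^(-1) is integer; computing A P first and then P^(-1)(A P) gives [[1, 1, 3], [-3, -3, 1], [-3, 0, 3]].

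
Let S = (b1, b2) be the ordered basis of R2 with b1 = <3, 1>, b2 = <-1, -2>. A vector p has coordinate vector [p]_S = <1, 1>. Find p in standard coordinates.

<2, -1>

p = M [p]_S, where M has columns b1, b2.
Carrying out the matrix-vector product, p = <2, -1>.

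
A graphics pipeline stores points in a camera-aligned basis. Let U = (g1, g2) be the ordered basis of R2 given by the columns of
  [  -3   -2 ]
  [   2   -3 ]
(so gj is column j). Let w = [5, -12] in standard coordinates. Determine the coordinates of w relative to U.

[-3, 2]

Write w = c_1 g1 + c_2 g2 and solve for the c_i.
System: -3c_1 - 2c_2 = 5, 2c_1 - 3c_2 = -12; solving gives c_1 = -3, c_2 = 2.
Check: -3g1 + 2g2 = [5, -12].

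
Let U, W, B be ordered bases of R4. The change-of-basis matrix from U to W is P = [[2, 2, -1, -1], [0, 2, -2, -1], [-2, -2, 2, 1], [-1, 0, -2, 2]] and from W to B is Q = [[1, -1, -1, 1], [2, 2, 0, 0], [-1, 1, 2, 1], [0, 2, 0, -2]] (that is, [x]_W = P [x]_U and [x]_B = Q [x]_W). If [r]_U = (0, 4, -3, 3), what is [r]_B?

Apply P to get W-coordinates (8, 11, -11, 12), then Q to get B-coordinates.
The result is [r]_B = (20, 38, -7, -2).

(20, 38, -7, -2)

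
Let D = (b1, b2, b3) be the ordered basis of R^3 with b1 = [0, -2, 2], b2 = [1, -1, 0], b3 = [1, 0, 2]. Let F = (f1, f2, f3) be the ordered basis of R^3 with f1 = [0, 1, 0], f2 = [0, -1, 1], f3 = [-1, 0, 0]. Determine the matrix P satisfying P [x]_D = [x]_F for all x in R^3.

[[0, -1, 2], [2, 0, 2], [0, -1, -1]]

Let M have columns bj and N have columns fj. Then for every x, N [x]_F = x = M [x]_D, so P = N^(-1) M.
Since det N = -1, N^(-1) has integer entries; multiplying gives P = [[0, -1, 2], [2, 0, 2], [0, -1, -1]].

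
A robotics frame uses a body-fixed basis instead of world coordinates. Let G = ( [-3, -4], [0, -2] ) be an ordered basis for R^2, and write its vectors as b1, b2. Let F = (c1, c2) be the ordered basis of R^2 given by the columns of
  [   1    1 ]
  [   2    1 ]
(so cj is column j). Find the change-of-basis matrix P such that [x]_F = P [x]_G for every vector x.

Column j of P is [bj]_F, since P maps G-coordinates to F-coordinates.
Expressing b1 in F: b1 = -c1 - 2c2, so column 1 of P is [-1, -2].
Doing the same for each bj gives P = [[-1, -2], [-2, 2]].

[[-1, -2], [-2, 2]]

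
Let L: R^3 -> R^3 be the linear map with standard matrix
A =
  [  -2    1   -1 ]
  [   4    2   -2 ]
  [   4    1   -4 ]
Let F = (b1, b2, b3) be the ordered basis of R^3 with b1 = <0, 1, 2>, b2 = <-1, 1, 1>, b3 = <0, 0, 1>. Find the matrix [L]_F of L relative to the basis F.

[[-3, -2, -3], [1, -2, 1], [-2, -1, 1]]

Let P have columns b1, ..., b3. Then [L]_F = P^(-1) A P.
Here det P = 1, so P^(-1) is integer; computing A P first and then P^(-1)(A P) gives [[-3, -2, -3], [1, -2, 1], [-2, -1, 1]].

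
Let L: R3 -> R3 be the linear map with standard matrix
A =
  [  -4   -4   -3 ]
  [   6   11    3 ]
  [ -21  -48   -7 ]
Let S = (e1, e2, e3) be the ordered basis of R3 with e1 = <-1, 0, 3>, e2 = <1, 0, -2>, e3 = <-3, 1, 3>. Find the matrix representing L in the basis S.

Let P have columns e1, ..., e3. Then [L]_S = P^(-1) A P.
Here det P = 1, so P^(-1) is integer; computing A P first and then P^(-1)(A P) gives [[-1, -3, -2], [3, -1, 3], [3, 0, 2]].

[[-1, -3, -2], [3, -1, 3], [3, 0, 2]]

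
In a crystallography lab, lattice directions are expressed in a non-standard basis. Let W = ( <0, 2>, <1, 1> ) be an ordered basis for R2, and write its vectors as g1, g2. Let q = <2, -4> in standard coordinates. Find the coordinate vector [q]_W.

We seek scalars with c_1 g1 + c_2 g2 = q; equivalently solve M c = q where the columns of M are g1, g2.
System: 0c_1 + c_2 = 2, 2c_1 + c_2 = -4; solving gives c_1 = -3, c_2 = 2.
Check: -3g1 + 2g2 = <2, -4>.

<-3, 2>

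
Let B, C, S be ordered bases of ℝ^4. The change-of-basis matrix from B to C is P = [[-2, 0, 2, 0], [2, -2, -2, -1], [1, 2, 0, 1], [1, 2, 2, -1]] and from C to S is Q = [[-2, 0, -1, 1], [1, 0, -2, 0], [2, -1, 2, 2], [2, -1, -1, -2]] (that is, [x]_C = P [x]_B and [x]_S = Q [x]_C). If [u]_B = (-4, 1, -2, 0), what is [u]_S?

Apply P to get C-coordinates (4, -6, -2, -6), then Q to get S-coordinates.
The result is [u]_S = (-12, 8, -2, 28).

(-12, 8, -2, 28)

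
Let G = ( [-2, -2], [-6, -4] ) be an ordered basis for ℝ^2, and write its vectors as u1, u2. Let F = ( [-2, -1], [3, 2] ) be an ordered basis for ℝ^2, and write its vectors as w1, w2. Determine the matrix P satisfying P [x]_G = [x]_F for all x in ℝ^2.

[[-2, 0], [-2, -2]]

Column j of P is [uj]_F, since P maps G-coordinates to F-coordinates.
Expressing u1 in F: u1 = -2w1 - 2w2, so column 1 of P is [-2, -2].
Doing the same for each uj gives P = [[-2, 0], [-2, -2]].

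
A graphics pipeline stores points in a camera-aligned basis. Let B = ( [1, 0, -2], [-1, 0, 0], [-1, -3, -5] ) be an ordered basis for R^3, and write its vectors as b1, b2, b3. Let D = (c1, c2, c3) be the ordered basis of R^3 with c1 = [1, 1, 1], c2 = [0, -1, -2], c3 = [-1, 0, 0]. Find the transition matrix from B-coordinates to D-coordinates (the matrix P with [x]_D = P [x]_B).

[[2, 0, -1], [2, 0, 2], [1, 1, 0]]

Take x = bj: its B-coordinates are the j-th standard unit vector, so P e_j — column j of P — equals [bj]_D.
b1 = 2c1 + 2c2 + c3, giving column 1 = [2, 2, 1]; repeating for each j gives P = [[2, 0, -1], [2, 0, 2], [1, 1, 0]].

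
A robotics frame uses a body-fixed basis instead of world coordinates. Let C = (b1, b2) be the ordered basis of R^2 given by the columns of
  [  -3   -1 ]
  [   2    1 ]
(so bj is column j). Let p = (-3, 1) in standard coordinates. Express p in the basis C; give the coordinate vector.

[p]_C is the unique c with M c = p, where M has columns b1, b2.
System: -3c_1 - c_2 = -3, 2c_1 + c_2 = 1; solving gives c_1 = 2, c_2 = -3.
Check: 2b1 - 3b2 = (-3, 1).

(2, -3)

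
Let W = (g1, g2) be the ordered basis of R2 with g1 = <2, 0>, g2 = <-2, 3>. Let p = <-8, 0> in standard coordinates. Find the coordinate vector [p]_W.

<-4, 0>

[p]_W is the unique c with M c = p, where M has columns g1, g2.
System: 2c_1 - 2c_2 = -8, 0c_1 + 3c_2 = 0; solving gives c_1 = -4, c_2 = 0.
Check: -4g1 + 0·g2 = <-8, 0>.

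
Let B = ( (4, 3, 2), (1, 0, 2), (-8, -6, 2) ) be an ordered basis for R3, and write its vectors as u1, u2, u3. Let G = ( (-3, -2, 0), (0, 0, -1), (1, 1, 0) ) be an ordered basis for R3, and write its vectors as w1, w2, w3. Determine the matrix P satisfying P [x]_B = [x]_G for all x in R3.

[[-1, -1, 2], [-2, -2, -2], [1, -2, -2]]

Take x = uj: its B-coordinates are the j-th standard unit vector, so P e_j — column j of P — equals [uj]_G.
u1 = -w1 - 2w2 + w3, giving column 1 = (-1, -2, 1); repeating for each j gives P = [[-1, -1, 2], [-2, -2, -2], [1, -2, -2]].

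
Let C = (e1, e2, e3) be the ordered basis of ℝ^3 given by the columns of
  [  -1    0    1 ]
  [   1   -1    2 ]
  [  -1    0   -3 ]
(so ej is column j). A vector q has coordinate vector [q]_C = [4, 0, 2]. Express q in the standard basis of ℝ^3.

q = M [q]_C, where M has columns e1, ..., e3.
Carrying out the matrix-vector product, q = [-2, 8, -10].

[-2, 8, -10]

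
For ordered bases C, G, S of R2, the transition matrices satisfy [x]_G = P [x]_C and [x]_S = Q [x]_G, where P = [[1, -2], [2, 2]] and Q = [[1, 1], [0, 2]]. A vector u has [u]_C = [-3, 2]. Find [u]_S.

[-9, -4]

First [u]_G = P [u]_C = [-7, -2].
Then [u]_S = Q [u]_G = [-9, -4].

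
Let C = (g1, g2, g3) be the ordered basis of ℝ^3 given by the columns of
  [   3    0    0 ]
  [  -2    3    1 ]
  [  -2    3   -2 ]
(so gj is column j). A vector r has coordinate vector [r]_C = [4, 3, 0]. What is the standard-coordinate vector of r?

[12, 1, 1]

By definition r = 4g1 + 3g2 + 0·g3.
Summing componentwise gives [12, 1, 1].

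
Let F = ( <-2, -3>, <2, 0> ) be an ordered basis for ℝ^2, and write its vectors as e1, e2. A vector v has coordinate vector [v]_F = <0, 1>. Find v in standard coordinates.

<2, 0>

v = M [v]_F, where M has columns e1, e2.
Carrying out the matrix-vector product, v = <2, 0>.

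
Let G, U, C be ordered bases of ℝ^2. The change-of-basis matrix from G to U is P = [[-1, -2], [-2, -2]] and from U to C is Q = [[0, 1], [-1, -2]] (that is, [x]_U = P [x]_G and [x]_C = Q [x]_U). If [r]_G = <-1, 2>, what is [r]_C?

Composing the changes, [r]_C = Q P [r]_G.
Q P = [[-2, -2], [5, 6]]; applying this to <-1, 2> gives <-2, 7>.

<-2, 7>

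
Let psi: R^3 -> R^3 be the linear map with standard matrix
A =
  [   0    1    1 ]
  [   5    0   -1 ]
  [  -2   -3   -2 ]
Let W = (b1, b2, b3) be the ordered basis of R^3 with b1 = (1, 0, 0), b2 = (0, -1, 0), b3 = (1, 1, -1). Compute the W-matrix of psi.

[[-2, 2, -3], [-3, -3, -3], [2, -3, 3]]

With P the matrix whose columns are b1, ..., b3, [psi]_W = P^(-1) A P.
Column by column: psi(b1) = A b1 = (0, 5, -2); its W-coordinates (-2, -3, 2) give column 1.
Continuing for each basis vector yields [psi]_W = [[-2, 2, -3], [-3, -3, -3], [2, -3, 3]].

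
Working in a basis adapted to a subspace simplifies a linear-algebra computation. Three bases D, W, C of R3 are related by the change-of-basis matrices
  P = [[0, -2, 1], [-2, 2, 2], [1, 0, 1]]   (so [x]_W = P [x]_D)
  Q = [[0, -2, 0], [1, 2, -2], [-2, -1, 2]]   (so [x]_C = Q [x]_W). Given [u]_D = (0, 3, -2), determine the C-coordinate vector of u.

(-4, 0, 10)

First [u]_W = P [u]_D = (-8, 2, -2).
Then [u]_C = Q [u]_W = (-4, 0, 10).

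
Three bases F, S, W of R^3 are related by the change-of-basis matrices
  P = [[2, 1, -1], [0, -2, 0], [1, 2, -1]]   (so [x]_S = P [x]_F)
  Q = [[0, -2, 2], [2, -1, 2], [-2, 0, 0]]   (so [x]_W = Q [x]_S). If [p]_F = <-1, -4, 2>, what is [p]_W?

Composing the changes, [p]_W = Q P [p]_F.
Q P = [[2, 8, -2], [6, 8, -4], [-4, -2, 2]]; applying this to <-1, -4, 2> gives <-38, -46, 16>.

<-38, -46, 16>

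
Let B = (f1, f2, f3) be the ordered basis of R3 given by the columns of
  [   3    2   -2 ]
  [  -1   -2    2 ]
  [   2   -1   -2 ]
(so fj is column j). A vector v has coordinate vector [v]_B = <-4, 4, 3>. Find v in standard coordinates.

v = M [v]_B, where M has columns f1, ..., f3.
Carrying out the matrix-vector product, v = <-10, 2, -18>.

<-10, 2, -18>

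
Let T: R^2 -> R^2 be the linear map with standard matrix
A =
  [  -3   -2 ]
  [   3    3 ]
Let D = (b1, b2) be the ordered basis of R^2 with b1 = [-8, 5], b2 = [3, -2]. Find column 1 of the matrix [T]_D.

[-1, 2]

Compute T(b1) = A b1 = [14, -9] in standard coordinates.
Then write this in D-coordinates: solve for y in y_1 b1 + y_2 b2 = [14, -9].
This gives y = [-1, 2], which is column 1 of [T]_D.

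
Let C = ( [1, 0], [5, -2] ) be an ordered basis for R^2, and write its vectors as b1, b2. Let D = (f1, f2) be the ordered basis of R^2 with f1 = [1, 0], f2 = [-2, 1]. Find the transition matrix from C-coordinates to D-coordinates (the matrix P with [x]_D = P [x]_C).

[[1, 1], [0, -2]]

Column j of P is [bj]_D, since P maps C-coordinates to D-coordinates.
Expressing b1 in D: b1 = f1 + 0·f2, so column 1 of P is [1, 0].
Doing the same for each bj gives P = [[1, 1], [0, -2]].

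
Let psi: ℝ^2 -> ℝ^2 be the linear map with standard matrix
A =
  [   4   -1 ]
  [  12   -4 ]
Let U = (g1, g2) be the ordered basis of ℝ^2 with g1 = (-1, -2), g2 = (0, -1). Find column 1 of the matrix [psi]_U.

(2, 0)

Compute psi(g1) = A g1 = (-2, -4) in standard coordinates.
Then write this in U-coordinates: solve for y in y_1 g1 + y_2 g2 = (-2, -4).
This gives y = (2, 0), which is column 1 of [psi]_U.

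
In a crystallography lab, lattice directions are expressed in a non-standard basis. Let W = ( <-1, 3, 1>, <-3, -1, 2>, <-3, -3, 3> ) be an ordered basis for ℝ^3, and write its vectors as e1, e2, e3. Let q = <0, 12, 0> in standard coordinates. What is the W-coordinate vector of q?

Write q = c_1 e1 + ... + c_3 e3 and solve for the c_i.
Solving this 3x3 system gives c = (3, 0, -1).
Check: 3e1 + 0·e2 - e3 = <0, 12, 0>.

<3, 0, -1>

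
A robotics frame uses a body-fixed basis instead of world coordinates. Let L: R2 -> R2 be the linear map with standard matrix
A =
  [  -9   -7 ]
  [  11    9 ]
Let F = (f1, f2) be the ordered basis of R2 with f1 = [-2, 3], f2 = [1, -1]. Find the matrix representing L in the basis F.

[[2, 0], [1, -2]]

Let P have columns f1, f2. Then [L]_F = P^(-1) A P.
Here det P = -1, so P^(-1) is integer; computing A P first and then P^(-1)(A P) gives [[2, 0], [1, -2]].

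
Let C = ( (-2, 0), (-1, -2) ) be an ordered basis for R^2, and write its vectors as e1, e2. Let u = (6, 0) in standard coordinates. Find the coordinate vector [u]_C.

Write u = c_1 e1 + c_2 e2 and solve for the c_i.
System: -2c_1 - c_2 = 6, 0c_1 - 2c_2 = 0; solving gives c_1 = -3, c_2 = 0.
Check: -3e1 + 0·e2 = (6, 0).

(-3, 0)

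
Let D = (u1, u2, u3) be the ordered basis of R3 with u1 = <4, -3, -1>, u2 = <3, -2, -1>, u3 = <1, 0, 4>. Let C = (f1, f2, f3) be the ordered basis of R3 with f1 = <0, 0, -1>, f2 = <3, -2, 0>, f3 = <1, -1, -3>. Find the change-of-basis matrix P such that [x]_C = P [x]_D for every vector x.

Column j of P is [uj]_C, since P maps D-coordinates to C-coordinates.
Expressing u1 in C: u1 = -2f1 + f2 + f3, so column 1 of P is <-2, 1, 1>.
Doing the same for each uj gives P = [[-2, 1, 2], [1, 1, 1], [1, 0, -2]].

[[-2, 1, 2], [1, 1, 1], [1, 0, -2]]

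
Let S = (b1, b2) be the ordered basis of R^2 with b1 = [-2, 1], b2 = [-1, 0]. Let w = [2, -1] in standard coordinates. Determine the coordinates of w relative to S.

Write w = c_1 b1 + c_2 b2 and solve for the c_i.
System: -2c_1 - c_2 = 2, c_1 + 0c_2 = -1; solving gives c_1 = -1, c_2 = 0.
Check: -b1 + 0·b2 = [2, -1].

[-1, 0]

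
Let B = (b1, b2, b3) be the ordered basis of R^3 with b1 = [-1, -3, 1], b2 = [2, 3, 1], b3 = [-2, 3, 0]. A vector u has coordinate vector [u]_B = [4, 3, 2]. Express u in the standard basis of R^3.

[-2, 3, 7]

u = M [u]_B, where M has columns b1, ..., b3.
Carrying out the matrix-vector product, u = [-2, 3, 7].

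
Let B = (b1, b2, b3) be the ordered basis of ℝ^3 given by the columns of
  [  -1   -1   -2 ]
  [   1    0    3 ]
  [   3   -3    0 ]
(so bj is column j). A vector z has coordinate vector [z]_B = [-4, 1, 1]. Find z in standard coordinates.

z = M [z]_B, where M has columns b1, ..., b3.
Carrying out the matrix-vector product, z = [1, -1, -15].

[1, -1, -15]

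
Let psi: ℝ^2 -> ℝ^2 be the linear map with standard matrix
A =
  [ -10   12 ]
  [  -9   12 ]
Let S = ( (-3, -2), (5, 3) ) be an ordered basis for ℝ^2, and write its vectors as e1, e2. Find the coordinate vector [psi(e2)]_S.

(3, -1)

Column 2 of [psi]_S is the S-coordinate vector of psi(e2).
In standard coordinates psi(e2) = A e2 = (-14, -9).
Converting to S: (-14, -9) = 3e1 - e2, so the coordinate vector is (3, -1).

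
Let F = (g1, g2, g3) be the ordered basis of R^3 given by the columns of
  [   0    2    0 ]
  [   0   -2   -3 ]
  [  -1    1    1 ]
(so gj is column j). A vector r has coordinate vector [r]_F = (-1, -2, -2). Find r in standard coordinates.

(-4, 10, -3)

By definition r = -g1 - 2g2 - 2g3.
Summing componentwise gives (-4, 10, -3).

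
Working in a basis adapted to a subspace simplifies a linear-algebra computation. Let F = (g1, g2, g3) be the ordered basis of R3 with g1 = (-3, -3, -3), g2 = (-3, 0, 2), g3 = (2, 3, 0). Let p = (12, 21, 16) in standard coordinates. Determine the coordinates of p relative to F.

(-4, 2, 3)

Write p = c_1 g1 + ... + c_3 g3 and solve for the c_i.
Row-reducing the augmented matrix [M | p] gives c = (-4, 2, 3).
Check: -4g1 + 2g2 + 3g3 = (12, 21, 16).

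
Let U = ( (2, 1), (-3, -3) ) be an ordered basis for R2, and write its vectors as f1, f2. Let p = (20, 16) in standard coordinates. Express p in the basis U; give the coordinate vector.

We seek scalars with c_1 f1 + c_2 f2 = p; equivalently solve M c = p where the columns of M are f1, f2.
System: 2c_1 - 3c_2 = 20, c_1 - 3c_2 = 16; solving gives c_1 = 4, c_2 = -4.
Check: 4f1 - 4f2 = (20, 16).

(4, -4)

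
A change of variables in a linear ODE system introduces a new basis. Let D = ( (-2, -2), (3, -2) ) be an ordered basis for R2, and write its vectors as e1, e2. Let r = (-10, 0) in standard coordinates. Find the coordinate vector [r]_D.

Write r = c_1 e1 + c_2 e2 and solve for the c_i.
System: -2c_1 + 3c_2 = -10, -2c_1 - 2c_2 = 0; solving gives c_1 = 2, c_2 = -2.
Check: 2e1 - 2e2 = (-10, 0).

(2, -2)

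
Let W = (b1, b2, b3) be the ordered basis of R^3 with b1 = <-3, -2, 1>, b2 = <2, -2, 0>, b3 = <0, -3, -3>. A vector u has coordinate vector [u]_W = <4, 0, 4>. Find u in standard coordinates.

<-12, -20, -8>

u = M [u]_W, where M has columns b1, ..., b3.
Carrying out the matrix-vector product, u = <-12, -20, -8>.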